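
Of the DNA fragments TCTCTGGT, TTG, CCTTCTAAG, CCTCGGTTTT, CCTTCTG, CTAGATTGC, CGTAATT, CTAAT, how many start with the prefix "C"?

6

Filter for entries beginning with "C":
Words under "C": CCTCGGTTTT, CCTTCTAAG, CCTTCTG, CGTAATT, CTAAT, CTAGATTGC
Count: 6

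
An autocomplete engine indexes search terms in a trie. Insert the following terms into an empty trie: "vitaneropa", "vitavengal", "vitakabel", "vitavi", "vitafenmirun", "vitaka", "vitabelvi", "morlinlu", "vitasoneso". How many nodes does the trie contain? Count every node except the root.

49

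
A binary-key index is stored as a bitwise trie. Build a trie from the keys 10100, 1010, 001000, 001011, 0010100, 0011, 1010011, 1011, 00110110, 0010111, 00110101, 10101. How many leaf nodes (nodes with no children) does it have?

Leaves are exactly the stored words that no other stored word extends.
Those words: "001000", "0010100", "0010111", "00110101", "00110110", "1010011", "10101", "1011"
Leaf count: 8

8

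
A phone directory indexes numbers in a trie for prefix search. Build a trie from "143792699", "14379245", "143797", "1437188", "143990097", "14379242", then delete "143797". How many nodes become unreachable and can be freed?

1

After clearing the end-marker at "143797", prune upward until reaching a node still needed by another word.
The suffix "7" (1 node) is used only by "143797"; the node for "14379" still has the child "2", so pruning stops there.
Nodes removed: 1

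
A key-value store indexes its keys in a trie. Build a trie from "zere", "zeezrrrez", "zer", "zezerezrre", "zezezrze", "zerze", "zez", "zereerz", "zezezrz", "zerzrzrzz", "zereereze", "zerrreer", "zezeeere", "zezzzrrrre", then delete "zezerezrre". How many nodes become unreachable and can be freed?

Walk "zezerezrre" from the leaf back toward the root, removing each node that no remaining word uses.
The suffix "rezrre" (6 nodes) is used only by "zezerezrre"; the node for "zeze" still has the child "z", so pruning stops there.
Nodes removed: 6

6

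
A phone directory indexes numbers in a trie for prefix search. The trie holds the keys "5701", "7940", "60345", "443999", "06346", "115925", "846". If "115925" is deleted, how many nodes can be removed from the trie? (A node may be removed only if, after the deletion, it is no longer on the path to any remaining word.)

6

Walk "115925" from the leaf back toward the root, removing each node that no remaining word uses.
No other word shares any prefix with "115925", so all 6 of its nodes go.
Nodes removed: 6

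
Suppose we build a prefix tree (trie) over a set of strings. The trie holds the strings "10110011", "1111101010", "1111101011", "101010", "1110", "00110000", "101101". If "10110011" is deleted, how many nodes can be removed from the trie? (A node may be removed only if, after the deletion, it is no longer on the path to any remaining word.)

3

After clearing the end-marker at "10110011", prune upward until reaching a node still needed by another word.
The suffix "011" (3 nodes) is used only by "10110011"; the node for "10110" still has the child "1", so pruning stops there.
Nodes removed: 3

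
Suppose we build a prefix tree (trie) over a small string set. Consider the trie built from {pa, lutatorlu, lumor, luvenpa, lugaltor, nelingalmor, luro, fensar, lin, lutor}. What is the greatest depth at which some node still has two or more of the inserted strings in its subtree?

Look for the deepest trie node that still has at least two words in its subtree.
"lutatorlu" and "lutor" agree on "lut" (3 characters) before diverging; nothing deeper is shared.
Longest shared-prefix length: 3

3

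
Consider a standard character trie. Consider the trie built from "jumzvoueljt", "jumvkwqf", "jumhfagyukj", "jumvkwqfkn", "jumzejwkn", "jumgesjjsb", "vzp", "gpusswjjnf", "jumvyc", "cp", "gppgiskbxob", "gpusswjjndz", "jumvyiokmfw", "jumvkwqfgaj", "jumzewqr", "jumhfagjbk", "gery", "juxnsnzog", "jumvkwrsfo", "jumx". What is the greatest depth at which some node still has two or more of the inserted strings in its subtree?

9

Equivalently: take the maximum, over all pairs, of their longest common prefix length.
"gpusswjjndz" and "gpusswjjnf" agree on "gpusswjjn" (9 characters) before diverging; nothing deeper is shared.
Longest shared-prefix length: 9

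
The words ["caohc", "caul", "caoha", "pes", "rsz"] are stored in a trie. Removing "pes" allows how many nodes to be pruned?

3

A node on "pes"'s path can go only if nothing else ends at it or branches off below it.
No other word shares any prefix with "pes", so all 3 of its nodes go.
Nodes removed: 3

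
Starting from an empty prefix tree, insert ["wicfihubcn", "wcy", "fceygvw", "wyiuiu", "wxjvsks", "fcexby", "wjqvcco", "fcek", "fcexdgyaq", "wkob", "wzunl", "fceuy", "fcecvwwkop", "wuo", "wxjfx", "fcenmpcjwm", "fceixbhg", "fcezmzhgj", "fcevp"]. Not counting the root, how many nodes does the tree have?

Count nodes per top-level branch (shared prefixes stored once):
  'f'-branch (fcecvwwkop, fceixbhg, fcek, fcenmpcjwm, fceuy, fcevp, fcexby, fcexdgyaq, fceygvw, fcezmzhgj): 45 nodes
  'w'-branch (wcy, wicfihubcn, wjqvcco, wkob, wuo, wxjfx, wxjvsks, wyiuiu, wzunl): 40 nodes
Sum: 85

85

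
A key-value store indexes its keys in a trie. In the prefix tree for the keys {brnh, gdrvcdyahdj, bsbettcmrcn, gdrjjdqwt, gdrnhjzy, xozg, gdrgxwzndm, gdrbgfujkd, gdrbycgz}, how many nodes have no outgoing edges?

9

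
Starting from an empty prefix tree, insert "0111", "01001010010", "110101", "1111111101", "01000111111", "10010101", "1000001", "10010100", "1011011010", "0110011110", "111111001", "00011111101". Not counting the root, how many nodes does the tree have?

74

Trace insertions, counting only characters that open a new branch:
  "0111" → 4 new (0, 1, 1, 1)
  "01001010010" → prefix "01" already present; 9 new (0, 0, 1, 0, 1, 0, 0, 1, 0)
  "110101" → 6 new (1, 1, 0, 1, 0, 1)
  "1111111101" → prefix "11" already present; 8 new (1, 1, 1, 1, 1, 1, 0, 1)
  "01000111111" → prefix "0100" already present; 7 new (0, 1, 1, 1, 1, 1, 1)
  "10010101" → prefix "1" already present; 7 new (0, 0, 1, 0, 1, 0, 1)
  "1000001" → prefix "100" already present; 4 new (0, 0, 0, 1)
  "10010100" → prefix "1001010" already present; 1 new (0)
  "1011011010" → prefix "10" already present; 8 new (1, 1, 0, 1, 1, 0, 1, 0)
  "0110011110" → prefix "011" already present; 7 new (0, 0, 1, 1, 1, 1, 0)
  "111111001" → prefix "111111" already present; 3 new (0, 0, 1)
  "00011111101" → prefix "0" already present; 10 new (0, 0, 1, 1, 1, 1, 1, 1, 0, 1)
Total nodes = 4 + 9 + 6 + 8 + 7 + 7 + 4 + 1 + 8 + 7 + 3 + 10 = 74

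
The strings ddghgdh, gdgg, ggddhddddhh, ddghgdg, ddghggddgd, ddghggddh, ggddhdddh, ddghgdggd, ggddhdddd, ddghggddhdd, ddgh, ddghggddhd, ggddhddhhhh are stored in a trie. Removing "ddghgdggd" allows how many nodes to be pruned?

Walk "ddghgdggd" from the leaf back toward the root, removing each node that no remaining word uses.
The suffix "gd" (2 nodes) is used only by "ddghgdggd"; "ddghgdg" is itself a stored word, so pruning stops there.
Nodes removed: 2

2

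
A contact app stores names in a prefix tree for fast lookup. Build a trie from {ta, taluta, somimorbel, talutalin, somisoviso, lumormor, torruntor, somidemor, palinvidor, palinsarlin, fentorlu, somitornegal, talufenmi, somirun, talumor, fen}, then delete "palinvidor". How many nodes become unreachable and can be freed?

Walk "palinvidor" from the leaf back toward the root, removing each node that no remaining word uses.
The suffix "vidor" (5 nodes) is used only by "palinvidor"; the node for "palin" still has the child "s", so pruning stops there.
Nodes removed: 5

5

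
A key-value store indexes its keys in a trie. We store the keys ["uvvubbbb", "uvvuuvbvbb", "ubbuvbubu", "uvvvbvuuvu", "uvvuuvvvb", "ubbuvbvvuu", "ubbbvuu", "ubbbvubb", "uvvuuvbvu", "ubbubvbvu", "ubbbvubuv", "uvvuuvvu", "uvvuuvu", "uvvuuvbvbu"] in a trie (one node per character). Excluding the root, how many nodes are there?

53

Trace insertions, counting only characters that open a new branch:
  "uvvubbbb" → 8 new (u, v, v, u, b, b, b, b)
  "uvvuuvbvbb" → prefix "uvvu" already present; 6 new (u, v, b, v, b, b)
  "ubbuvbubu" → prefix "u" already present; 8 new (b, b, u, v, b, u, b, u)
  "uvvvbvuuvu" → prefix "uvv" already present; 7 new (v, b, v, u, u, v, u)
  "uvvuuvvvb" → prefix "uvvuuv" already present; 3 new (v, v, b)
  "ubbuvbvvuu" → prefix "ubbuvb" already present; 4 new (v, v, u, u)
  "ubbbvuu" → prefix "ubb" already present; 4 new (b, v, u, u)
  "ubbbvubb" → prefix "ubbbvu" already present; 2 new (b, b)
  "uvvuuvbvu" → prefix "uvvuuvbv" already present; 1 new (u)
  "ubbubvbvu" → prefix "ubbu" already present; 5 new (b, v, b, v, u)
  "ubbbvubuv" → prefix "ubbbvub" already present; 2 new (u, v)
  "uvvuuvvu" → prefix "uvvuuvv" already present; 1 new (u)
  "uvvuuvu" → prefix "uvvuuv" already present; 1 new (u)
  "uvvuuvbvbu" → prefix "uvvuuvbvb" already present; 1 new (u)
Total nodes = 8 + 6 + 8 + 7 + 3 + 4 + 4 + 2 + 1 + 5 + 2 + 1 + 1 + 1 = 53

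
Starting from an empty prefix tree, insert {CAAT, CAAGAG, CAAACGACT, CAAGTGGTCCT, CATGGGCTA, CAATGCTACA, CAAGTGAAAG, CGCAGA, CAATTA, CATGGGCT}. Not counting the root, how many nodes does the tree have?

44

Count nodes per top-level branch (shared prefixes stored once):
  'C'-branch (CAAACGACT, CAAGAG, CAAGTGAAAG, CAAGTGGTCCT, CAAT, CAATGCTACA, CAATTA, CATGGGCT, CATGGGCTA, CGCAGA): 44 nodes
Sum: 44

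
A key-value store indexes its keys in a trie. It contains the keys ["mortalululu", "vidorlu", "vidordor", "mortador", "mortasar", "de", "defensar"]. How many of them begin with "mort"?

3

Walk to "mort"; the words in its subtree are exactly those with that prefix.
Words under "mort": mortador, mortalululu, mortasar
Count: 3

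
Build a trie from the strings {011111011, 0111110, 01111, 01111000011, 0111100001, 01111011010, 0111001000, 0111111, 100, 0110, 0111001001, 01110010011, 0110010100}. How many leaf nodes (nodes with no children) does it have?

8

Leaves are exactly the stored words that no other stored word extends.
Those words: "0110010100", "0111001000", "01110010011", "01111000011", "01111011010", "011111011", "0111111", "100"
Leaf count: 8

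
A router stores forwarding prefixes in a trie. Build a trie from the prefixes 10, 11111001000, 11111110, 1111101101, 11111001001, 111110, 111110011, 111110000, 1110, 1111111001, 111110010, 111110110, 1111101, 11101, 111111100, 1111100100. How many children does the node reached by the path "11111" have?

2

Follow the path "11111" to its node, then look at its outgoing edges.
Characters that immediately follow "11111" among the stored strings: {0, 1}.
That node has 2 child edges.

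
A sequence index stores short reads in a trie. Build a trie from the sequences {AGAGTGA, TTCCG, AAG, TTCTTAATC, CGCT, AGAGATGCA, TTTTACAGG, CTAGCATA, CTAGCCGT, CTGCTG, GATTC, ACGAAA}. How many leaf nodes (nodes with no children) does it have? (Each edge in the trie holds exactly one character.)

A leaf is a node with no children — equivalently, the end of a word that is not a proper prefix of any other stored word.
Those words: "AAG", "ACGAAA", "AGAGATGCA", "AGAGTGA", "CGCT", "CTAGCATA", "CTAGCCGT", "CTGCTG", "GATTC", "TTCCG", "TTCTTAATC", "TTTTACAGG"
Leaf count: 12

12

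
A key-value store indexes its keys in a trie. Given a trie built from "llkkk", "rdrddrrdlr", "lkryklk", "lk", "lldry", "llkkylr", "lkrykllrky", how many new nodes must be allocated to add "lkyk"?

"lk" is already a path in the trie; the remaining "yk" must be added.
So 4 − 2 = 2 new nodes.

2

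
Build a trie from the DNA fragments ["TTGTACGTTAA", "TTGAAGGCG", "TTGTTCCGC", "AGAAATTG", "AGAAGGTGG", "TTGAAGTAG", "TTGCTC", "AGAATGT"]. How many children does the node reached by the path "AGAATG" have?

Walk "AGAATG" from the root, arriving at one node.
Characters that immediately follow "AGAATG" among the stored strings: {T}.
That node has 1 child edge.

1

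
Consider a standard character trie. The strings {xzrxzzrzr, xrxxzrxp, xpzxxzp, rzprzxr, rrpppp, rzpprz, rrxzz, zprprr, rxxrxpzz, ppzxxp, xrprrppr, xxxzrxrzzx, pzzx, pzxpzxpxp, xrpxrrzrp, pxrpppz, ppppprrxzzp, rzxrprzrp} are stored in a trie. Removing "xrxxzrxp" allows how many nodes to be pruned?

6

After clearing the end-marker at "xrxxzrxp", prune upward until reaching a node still needed by another word.
The suffix "xxzrxp" (6 nodes) is used only by "xrxxzrxp"; the node for "xr" still has the child "p", so pruning stops there.
Nodes removed: 6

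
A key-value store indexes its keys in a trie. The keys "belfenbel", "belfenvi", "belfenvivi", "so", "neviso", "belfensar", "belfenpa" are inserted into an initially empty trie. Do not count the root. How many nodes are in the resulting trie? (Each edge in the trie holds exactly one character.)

Trie structure (* marks end of a word):
(root)
├─ b
│  └─ e
│     └─ l
│        └─ f
│           └─ e
│              └─ n
│                 ├─ b
│                 │  └─ e
│                 │     └─ l *
│                 ├─ p
│                 │  └─ a *
│                 ├─ s
│                 │  └─ a
│                 │     └─ r *
│                 └─ v
│                    └─ i *
│                       └─ v
│                          └─ i *
├─ n
│  └─ e
│     └─ v
│        └─ i
│           └─ s
│              └─ o *
└─ s
   └─ o *
Counting every labelled node above: 26.

26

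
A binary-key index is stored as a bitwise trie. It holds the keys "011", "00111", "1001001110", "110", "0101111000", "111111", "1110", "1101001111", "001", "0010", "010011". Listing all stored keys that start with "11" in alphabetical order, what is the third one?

DFS of the "11" subtree visits, in order: "110", "1101001111", "1110", "111111"
Position 3: 1110

1110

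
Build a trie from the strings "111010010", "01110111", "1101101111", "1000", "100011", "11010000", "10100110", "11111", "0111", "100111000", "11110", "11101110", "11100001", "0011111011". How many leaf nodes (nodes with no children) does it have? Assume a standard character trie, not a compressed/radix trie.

12

Leaves are exactly the stored words that no other stored word extends.
Those words: "0011111011", "01110111", "100011", "100111000", "10100110", "11010000", "1101101111", "11100001", "111010010", "11101110", "11110", "11111"
Leaf count: 12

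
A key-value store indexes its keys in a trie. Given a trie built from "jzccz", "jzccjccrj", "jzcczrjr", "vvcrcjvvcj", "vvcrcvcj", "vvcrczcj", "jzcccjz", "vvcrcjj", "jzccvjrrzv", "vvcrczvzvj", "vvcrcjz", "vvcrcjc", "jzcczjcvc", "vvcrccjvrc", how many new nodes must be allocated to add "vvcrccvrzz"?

"vvcrcc" is already a path in the trie; the remaining "vrzz" must be added.
So 10 − 6 = 4 new nodes.

4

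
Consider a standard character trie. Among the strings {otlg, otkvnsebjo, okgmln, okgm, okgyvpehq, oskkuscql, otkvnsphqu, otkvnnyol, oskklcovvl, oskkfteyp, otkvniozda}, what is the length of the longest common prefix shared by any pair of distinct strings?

The deepest shared node is where two words last agree before diverging.
e.g. "otkvnsebjo" and "otkvnsphqu" share the prefix "otkvns" of length 6; no pair shares a longer one.
Longest shared-prefix length: 6

6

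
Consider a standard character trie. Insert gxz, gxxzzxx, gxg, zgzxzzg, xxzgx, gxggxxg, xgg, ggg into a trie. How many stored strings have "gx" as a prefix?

Traverse to the node for "gx", then collect every word in that subtree.
Matches: "gxg", "gxggxxg", "gxxzzxx", "gxz"
Count: 4

4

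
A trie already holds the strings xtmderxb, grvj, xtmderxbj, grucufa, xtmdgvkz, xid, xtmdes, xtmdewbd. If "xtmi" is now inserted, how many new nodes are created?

Walking "xtmi" from the root, the first 3 characters ("xtm") follow existing edges; "i" is the first miss.
Each of the 1 remaining characters creates one node.

1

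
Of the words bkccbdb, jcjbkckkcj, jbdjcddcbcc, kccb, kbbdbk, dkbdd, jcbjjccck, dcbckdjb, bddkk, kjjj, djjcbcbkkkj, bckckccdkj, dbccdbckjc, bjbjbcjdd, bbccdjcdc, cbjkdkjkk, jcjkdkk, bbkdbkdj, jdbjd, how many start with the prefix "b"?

6

Traverse to the node for "b", then collect every word in that subtree.
Words under "b": bbccdjcdc, bbkdbkdj, bckckccdkj, bddkk, bjbjbcjdd, bkccbdb
Count: 6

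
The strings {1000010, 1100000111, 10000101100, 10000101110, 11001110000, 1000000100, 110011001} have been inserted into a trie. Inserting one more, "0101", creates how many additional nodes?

4

"0101" shares no prefix with any stored word, so all 4 characters open new nodes.
4 − 0 = 4 new nodes.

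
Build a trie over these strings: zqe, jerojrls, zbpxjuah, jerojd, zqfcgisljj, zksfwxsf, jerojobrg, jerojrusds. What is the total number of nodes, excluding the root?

Count nodes per top-level branch (shared prefixes stored once):
  'j'-branch (jerojd, jerojobrg, jerojrls, jerojrusds): 17 nodes
  'z'-branch (zbpxjuah, zksfwxsf, zqe, zqfcgisljj): 25 nodes
Sum: 42

42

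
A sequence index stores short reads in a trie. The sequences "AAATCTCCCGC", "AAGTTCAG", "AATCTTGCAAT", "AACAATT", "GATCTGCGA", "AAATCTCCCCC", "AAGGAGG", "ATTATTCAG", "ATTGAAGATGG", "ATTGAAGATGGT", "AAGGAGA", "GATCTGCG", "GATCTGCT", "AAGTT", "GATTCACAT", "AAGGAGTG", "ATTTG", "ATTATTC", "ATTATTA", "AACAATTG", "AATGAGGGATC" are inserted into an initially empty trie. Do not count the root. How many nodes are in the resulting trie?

Insert word by word; a character creates a node only if that edge doesn't already exist:
  "AAATCTCCCGC" → 11 new (A, A, A, T, C, T, C, C, C, G, C)
  "AAGTTCAG" → prefix "AA" already present; 6 new (G, T, T, C, A, G)
  "AATCTTGCAAT" → prefix "AA" already present; 9 new (T, C, T, T, G, C, A, A, T)
  "AACAATT" → prefix "AA" already present; 5 new (C, A, A, T, T)
  "GATCTGCGA" → 9 new (G, A, T, C, T, G, C, G, A)
  "AAATCTCCCCC" → prefix "AAATCTCCC" already present; 2 new (C, C)
  "AAGGAGG" → prefix "AAG" already present; 4 new (G, A, G, G)
  "ATTATTCAG" → prefix "A" already present; 8 new (T, T, A, T, T, C, A, G)
  "ATTGAAGATGG" → prefix "ATT" already present; 8 new (G, A, A, G, A, T, G, G)
  "ATTGAAGATGGT" → prefix "ATTGAAGATGG" already present; 1 new (T)
  "AAGGAGA" → prefix "AAGGAG" already present; 1 new (A)
  "GATCTGCG" → prefix "GATCTGCG" already present; 0 new (none)
  "GATCTGCT" → prefix "GATCTGC" already present; 1 new (T)
  "AAGTT" → prefix "AAGTT" already present; 0 new (none)
  "GATTCACAT" → prefix "GAT" already present; 6 new (T, C, A, C, A, T)
  "AAGGAGTG" → prefix "AAGGAG" already present; 2 new (T, G)
  "ATTTG" → prefix "ATT" already present; 2 new (T, G)
  "ATTATTC" → prefix "ATTATTC" already present; 0 new (none)
  "ATTATTA" → prefix "ATTATT" already present; 1 new (A)
  "AACAATTG" → prefix "AACAATT" already present; 1 new (G)
  "AATGAGGGATC" → prefix "AAT" already present; 8 new (G, A, G, G, G, A, T, C)
Total nodes = 11 + 6 + 9 + 5 + 9 + 2 + 4 + 8 + 8 + 1 + 1 + 0 + 1 + 0 + 6 + 2 + 2 + 0 + 1 + 1 + 8 = 85

85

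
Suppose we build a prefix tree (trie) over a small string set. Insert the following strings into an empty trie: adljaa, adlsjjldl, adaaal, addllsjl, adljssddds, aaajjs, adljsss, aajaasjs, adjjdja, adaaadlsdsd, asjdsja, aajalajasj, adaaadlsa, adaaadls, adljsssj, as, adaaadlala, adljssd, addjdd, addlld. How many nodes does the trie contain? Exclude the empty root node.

Count nodes per top-level branch (shared prefixes stored once):
  'a'-branch (aaajjs, aajaasjs, aajalajasj, adaaadlala, adaaadls, adaaadlsa, adaaadlsdsd, adaaal, addjdd, addlld, addllsjl, adjjdja, adljaa, adljssd, adljssddds, adljsss, adljsssj, adlsjjldl, as, asjdsja): 72 nodes
Sum: 72

72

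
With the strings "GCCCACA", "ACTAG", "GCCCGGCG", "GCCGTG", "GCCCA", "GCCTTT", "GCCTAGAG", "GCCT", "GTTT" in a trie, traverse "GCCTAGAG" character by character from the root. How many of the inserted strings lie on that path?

2

Traverse "GCCTAGAG" character by character; count nodes along the way that are marked as word ends.
Prefixes of the query that are stored words: "GCCT", "GCCTAGAG"
Count: 2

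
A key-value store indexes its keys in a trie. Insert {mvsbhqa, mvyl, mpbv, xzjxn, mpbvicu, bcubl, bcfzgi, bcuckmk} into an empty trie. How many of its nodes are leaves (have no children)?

Leaves are exactly the stored words that no other stored word extends.
Those words: "bcfzgi", "bcubl", "bcuckmk", "mpbvicu", "mvsbhqa", "mvyl", "xzjxn"
Leaf count: 7

7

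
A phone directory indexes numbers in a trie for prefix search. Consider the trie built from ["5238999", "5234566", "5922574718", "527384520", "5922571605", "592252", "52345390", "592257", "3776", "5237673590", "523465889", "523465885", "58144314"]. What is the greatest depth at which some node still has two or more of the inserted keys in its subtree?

8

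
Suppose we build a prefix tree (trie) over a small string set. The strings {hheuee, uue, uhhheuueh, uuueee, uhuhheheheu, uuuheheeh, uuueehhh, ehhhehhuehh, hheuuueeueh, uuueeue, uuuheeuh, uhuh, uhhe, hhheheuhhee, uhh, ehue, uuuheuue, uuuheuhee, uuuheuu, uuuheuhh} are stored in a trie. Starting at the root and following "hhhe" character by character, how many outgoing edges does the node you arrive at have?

1

Follow the path "hhhe" to its node, then look at its outgoing edges.
Characters that immediately follow "hhhe" among the stored strings: {h}.
That node has 1 child edge.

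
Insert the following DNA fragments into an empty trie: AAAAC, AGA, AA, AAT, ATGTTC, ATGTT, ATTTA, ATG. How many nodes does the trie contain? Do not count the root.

16

Insert word by word; a character creates a node only if that edge doesn't already exist:
  "AAAAC" → 5 new (A, A, A, A, C)
  "AGA" → prefix "A" already present; 2 new (G, A)
  "AA" → prefix "AA" already present; 0 new (none)
  "AAT" → prefix "AA" already present; 1 new (T)
  "ATGTTC" → prefix "A" already present; 5 new (T, G, T, T, C)
  "ATGTT" → prefix "ATGTT" already present; 0 new (none)
  "ATTTA" → prefix "AT" already present; 3 new (T, T, A)
  "ATG" → prefix "ATG" already present; 0 new (none)
Total nodes = 5 + 2 + 0 + 1 + 5 + 0 + 3 + 0 = 16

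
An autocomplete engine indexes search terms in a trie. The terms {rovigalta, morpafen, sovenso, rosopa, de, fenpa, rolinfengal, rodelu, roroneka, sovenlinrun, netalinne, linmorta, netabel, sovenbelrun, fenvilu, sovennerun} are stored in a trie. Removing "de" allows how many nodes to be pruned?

Walk "de" from the leaf back toward the root, removing each node that no remaining word uses.
No other word shares any prefix with "de", so all 2 of its nodes go.
Nodes removed: 2

2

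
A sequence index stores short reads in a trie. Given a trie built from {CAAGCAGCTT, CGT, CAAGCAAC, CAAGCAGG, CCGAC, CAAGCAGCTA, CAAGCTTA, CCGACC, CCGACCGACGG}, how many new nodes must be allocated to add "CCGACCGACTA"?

2

The longest prefix of "CCGACCGACTA" already in the trie is "CCGACCGAC" (length 9).
New nodes needed: |"CCGACCGACTA"| − 9 = 11 − 9 = 2.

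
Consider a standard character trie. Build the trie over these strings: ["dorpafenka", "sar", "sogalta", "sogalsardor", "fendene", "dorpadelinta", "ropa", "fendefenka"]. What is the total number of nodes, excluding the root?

48

Trace insertions, counting only characters that open a new branch:
  "dorpafenka" → 10 new (d, o, r, p, a, f, e, n, k, a)
  "sar" → 3 new (s, a, r)
  "sogalta" → prefix "s" already present; 6 new (o, g, a, l, t, a)
  "sogalsardor" → prefix "sogal" already present; 6 new (s, a, r, d, o, r)
  "fendene" → 7 new (f, e, n, d, e, n, e)
  "dorpadelinta" → prefix "dorpa" already present; 7 new (d, e, l, i, n, t, a)
  "ropa" → 4 new (r, o, p, a)
  "fendefenka" → prefix "fende" already present; 5 new (f, e, n, k, a)
Total nodes = 10 + 3 + 6 + 6 + 7 + 7 + 4 + 5 = 48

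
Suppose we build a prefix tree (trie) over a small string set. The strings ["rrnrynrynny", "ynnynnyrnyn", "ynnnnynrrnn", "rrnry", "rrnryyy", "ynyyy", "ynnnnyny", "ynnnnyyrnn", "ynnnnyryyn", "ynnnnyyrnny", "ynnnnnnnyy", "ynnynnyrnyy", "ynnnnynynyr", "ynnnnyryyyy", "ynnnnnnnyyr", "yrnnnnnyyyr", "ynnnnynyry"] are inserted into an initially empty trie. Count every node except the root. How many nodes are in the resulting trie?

69

Count nodes per top-level branch (shared prefixes stored once):
  'r'-branch (rrnry, rrnrynrynny, rrnryyy): 13 nodes
  'y'-branch (ynnnnnnnyy, ynnnnnnnyyr, ynnnnynrrnn, ynnnnyny, ynnnnynynyr, ynnnnynyry, ynnnnyryyn, ynnnnyryyyy, ynnnnyyrnn, ynnnnyyrnny, ynnynnyrnyn, ynnynnyrnyy, ynyyy, yrnnnnnyyyr): 56 nodes
Sum: 69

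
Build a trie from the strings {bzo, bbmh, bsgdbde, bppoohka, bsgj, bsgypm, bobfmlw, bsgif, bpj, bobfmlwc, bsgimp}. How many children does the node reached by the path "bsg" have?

4

Follow the path "bsg" to its node, then look at its outgoing edges.
Distinct next characters after "bsg": d, i, j, y.
That node has 4 child edges.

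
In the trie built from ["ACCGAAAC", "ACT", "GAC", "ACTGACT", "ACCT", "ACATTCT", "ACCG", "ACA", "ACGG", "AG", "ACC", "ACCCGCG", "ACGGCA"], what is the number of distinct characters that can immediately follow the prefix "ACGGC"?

1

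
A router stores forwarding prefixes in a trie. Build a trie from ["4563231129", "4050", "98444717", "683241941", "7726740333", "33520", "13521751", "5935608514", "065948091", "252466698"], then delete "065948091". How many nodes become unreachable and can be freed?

A node on "065948091"'s path can go only if nothing else ends at it or branches off below it.
No other word shares any prefix with "065948091", so all 9 of its nodes go.
Nodes removed: 9

9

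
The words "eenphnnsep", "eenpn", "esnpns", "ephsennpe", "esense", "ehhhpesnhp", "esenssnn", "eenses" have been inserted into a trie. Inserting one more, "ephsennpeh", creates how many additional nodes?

1

"ephsennpe" is already a path in the trie; the remaining "h" must be added.
New nodes needed: |"ephsennpeh"| − 9 = 10 − 9 = 1.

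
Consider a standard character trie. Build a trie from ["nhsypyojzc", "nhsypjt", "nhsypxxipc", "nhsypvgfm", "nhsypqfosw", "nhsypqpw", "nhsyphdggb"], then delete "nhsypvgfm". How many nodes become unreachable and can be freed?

4

After clearing the end-marker at "nhsypvgfm", prune upward until reaching a node still needed by another word.
The suffix "vgfm" (4 nodes) is used only by "nhsypvgfm"; the node for "nhsyp" still has the child "y", so pruning stops there.
Nodes removed: 4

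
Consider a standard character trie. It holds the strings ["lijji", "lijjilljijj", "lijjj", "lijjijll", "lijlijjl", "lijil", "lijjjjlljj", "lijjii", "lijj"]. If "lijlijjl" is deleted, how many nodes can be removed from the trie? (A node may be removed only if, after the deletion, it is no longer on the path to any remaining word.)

5

Walk "lijlijjl" from the leaf back toward the root, removing each node that no remaining word uses.
The suffix "lijjl" (5 nodes) is used only by "lijlijjl"; the node for "lij" still has the child "j", so pruning stops there.
Nodes removed: 5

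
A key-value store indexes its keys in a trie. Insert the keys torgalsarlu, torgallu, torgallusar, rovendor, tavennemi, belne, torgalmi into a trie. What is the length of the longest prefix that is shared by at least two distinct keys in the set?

8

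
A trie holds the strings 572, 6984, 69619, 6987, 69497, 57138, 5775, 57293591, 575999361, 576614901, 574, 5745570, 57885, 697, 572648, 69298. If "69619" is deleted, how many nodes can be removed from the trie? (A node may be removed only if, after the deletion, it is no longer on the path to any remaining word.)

3

After clearing the end-marker at "69619", prune upward until reaching a node still needed by another word.
The suffix "619" (3 nodes) is used only by "69619"; the node for "69" still has the child "8", so pruning stops there.
Nodes removed: 3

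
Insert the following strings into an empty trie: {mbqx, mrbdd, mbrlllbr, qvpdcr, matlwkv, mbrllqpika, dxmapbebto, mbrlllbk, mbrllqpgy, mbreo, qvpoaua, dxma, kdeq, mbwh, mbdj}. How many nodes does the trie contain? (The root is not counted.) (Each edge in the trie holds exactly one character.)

58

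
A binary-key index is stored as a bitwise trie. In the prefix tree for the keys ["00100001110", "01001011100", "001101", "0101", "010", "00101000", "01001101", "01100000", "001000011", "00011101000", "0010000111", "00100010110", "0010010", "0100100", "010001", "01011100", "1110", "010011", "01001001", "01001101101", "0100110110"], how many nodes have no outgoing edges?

A leaf is a node with no children — equivalently, the end of a word that is not a proper prefix of any other stored word.
Those words: "00011101000", "00100001110", "00100010110", "0010010", "00101000", "001101", "010001", "01001001", "01001011100", "01001101101", "01011100", "01100000", "1110"
Leaf count: 13

13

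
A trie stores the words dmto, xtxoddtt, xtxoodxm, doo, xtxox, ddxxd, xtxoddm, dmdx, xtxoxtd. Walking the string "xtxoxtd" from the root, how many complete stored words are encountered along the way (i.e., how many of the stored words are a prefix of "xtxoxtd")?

2

Traverse "xtxoxtd" character by character; count nodes along the way that are marked as word ends.
Prefixes of the query that are stored words: "xtxox", "xtxoxtd"
Count: 2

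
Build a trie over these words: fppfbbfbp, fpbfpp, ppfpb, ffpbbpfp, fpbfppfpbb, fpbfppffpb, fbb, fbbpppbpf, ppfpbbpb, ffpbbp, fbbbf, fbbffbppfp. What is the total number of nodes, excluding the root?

Count nodes per top-level branch (shared prefixes stored once):
  'f'-branch (fbb, fbbbf, fbbffbppfp, fbbpppbpf, ffpbbp, ffpbbpfp, fpbfpp, fpbfppffpb, fpbfppfpbb, fppfbbfbp): 44 nodes
  'p'-branch (ppfpb, ppfpbbpb): 8 nodes
Sum: 52

52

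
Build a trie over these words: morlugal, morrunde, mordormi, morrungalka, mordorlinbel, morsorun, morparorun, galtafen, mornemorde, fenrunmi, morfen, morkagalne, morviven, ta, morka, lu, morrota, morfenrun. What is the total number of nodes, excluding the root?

89

Insert word by word; a character creates a node only if that edge doesn't already exist:
  "morlugal" → 8 new (m, o, r, l, u, g, a, l)
  "morrunde" → prefix "mor" already present; 5 new (r, u, n, d, e)
  "mordormi" → prefix "mor" already present; 5 new (d, o, r, m, i)
  "morrungalka" → prefix "morrun" already present; 5 new (g, a, l, k, a)
  "mordorlinbel" → prefix "mordor" already present; 6 new (l, i, n, b, e, l)
  "morsorun" → prefix "mor" already present; 5 new (s, o, r, u, n)
  "morparorun" → prefix "mor" already present; 7 new (p, a, r, o, r, u, n)
  "galtafen" → 8 new (g, a, l, t, a, f, e, n)
  "mornemorde" → prefix "mor" already present; 7 new (n, e, m, o, r, d, e)
  "fenrunmi" → 8 new (f, e, n, r, u, n, m, i)
  "morfen" → prefix "mor" already present; 3 new (f, e, n)
  "morkagalne" → prefix "mor" already present; 7 new (k, a, g, a, l, n, e)
  "morviven" → prefix "mor" already present; 5 new (v, i, v, e, n)
  "ta" → 2 new (t, a)
  "morka" → prefix "morka" already present; 0 new (none)
  "lu" → 2 new (l, u)
  "morrota" → prefix "morr" already present; 3 new (o, t, a)
  "morfenrun" → prefix "morfen" already present; 3 new (r, u, n)
Total nodes = 8 + 5 + 5 + 5 + 6 + 5 + 7 + 8 + 7 + 8 + 3 + 7 + 5 + 2 + 0 + 2 + 3 + 3 = 89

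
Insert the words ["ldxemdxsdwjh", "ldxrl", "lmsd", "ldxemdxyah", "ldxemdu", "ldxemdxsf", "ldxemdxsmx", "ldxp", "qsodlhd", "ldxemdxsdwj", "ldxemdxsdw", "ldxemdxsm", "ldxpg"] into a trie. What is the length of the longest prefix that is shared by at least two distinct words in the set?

The deepest shared node is where two words last agree before diverging.
e.g. "ldxemdxsdwj" and "ldxemdxsdwjh" share the prefix "ldxemdxsdwj" of length 11; no pair shares a longer one.
Longest shared-prefix length: 11

11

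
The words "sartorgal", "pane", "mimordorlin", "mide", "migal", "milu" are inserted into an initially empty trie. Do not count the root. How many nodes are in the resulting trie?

Trace insertions, counting only characters that open a new branch:
  "sartorgal" → 9 new (s, a, r, t, o, r, g, a, l)
  "pane" → 4 new (p, a, n, e)
  "mimordorlin" → 11 new (m, i, m, o, r, d, o, r, l, i, n)
  "mide" → prefix "mi" already present; 2 new (d, e)
  "migal" → prefix "mi" already present; 3 new (g, a, l)
  "milu" → prefix "mi" already present; 2 new (l, u)
Total nodes = 9 + 4 + 11 + 2 + 3 + 2 = 31

31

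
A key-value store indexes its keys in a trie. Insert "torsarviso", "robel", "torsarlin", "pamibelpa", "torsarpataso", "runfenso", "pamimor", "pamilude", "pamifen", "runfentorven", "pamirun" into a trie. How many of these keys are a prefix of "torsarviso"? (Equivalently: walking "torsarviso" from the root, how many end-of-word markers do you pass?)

1

Check each prefix of "torsarviso" against the stored set — each match is an end-marker on the path.
Prefixes of the query that are stored words: "torsarviso"
Count: 1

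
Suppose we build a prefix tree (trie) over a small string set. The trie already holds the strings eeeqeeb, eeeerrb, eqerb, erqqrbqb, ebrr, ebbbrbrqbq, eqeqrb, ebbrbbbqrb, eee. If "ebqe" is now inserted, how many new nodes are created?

2

Walking "ebqe" from the root, the first 2 characters ("eb") follow existing edges; "q" is the first miss.
So 4 − 2 = 2 new nodes.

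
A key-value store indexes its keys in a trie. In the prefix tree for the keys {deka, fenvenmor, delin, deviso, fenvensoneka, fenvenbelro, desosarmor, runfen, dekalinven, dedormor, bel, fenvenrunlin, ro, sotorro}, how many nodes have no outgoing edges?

Leaves are exactly the stored words that no other stored word extends.
Those words: "bel", "dedormor", "dekalinven", "delin", "desosarmor", "deviso", "fenvenbelro", "fenvenmor", "fenvenrunlin", "fenvensoneka", "ro", "runfen", "sotorro"
Leaf count: 13

13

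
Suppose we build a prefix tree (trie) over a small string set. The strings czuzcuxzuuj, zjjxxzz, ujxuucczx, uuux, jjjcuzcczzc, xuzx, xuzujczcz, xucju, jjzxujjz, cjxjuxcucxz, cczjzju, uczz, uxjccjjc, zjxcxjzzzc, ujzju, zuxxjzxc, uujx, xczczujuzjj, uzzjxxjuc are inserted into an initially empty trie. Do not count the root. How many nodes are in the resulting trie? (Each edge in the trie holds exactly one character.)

Count nodes per top-level branch (shared prefixes stored once):
  'c'-branch (cczjzju, cjxjuxcucxz, czuzcuxzuuj): 27 nodes
  'j'-branch (jjjcuzcczzc, jjzxujjz): 17 nodes
  'u'-branch (uczz, ujxuucczx, ujzju, uujx, uuux, uxjccjjc, uzzjxxjuc): 35 nodes
  'x'-branch (xczczujuzjj, xucju, xuzujczcz, xuzx): 23 nodes
  'z'-branch (zjjxxzz, zjxcxjzzzc, zuxxjzxc): 22 nodes
Sum: 124

124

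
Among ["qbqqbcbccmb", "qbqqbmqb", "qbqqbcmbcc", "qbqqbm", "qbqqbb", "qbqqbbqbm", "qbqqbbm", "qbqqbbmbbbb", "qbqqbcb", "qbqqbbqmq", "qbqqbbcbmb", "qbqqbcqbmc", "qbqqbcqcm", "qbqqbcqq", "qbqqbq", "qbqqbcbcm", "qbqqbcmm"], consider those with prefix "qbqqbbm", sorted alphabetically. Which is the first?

DFS of the "qbqqbbm" subtree visits, in order: "qbqqbbm", "qbqqbbmbbbb"
Position 1: qbqqbbm

qbqqbbm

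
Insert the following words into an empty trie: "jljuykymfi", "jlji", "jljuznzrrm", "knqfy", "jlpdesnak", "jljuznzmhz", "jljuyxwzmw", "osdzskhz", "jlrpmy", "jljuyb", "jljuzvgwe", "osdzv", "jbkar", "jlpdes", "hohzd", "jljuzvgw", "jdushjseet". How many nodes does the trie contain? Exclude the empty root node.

73

Trace insertions, counting only characters that open a new branch:
  "jljuykymfi" → 10 new (j, l, j, u, y, k, y, m, f, i)
  "jlji" → prefix "jlj" already present; 1 new (i)
  "jljuznzrrm" → prefix "jlju" already present; 6 new (z, n, z, r, r, m)
  "knqfy" → 5 new (k, n, q, f, y)
  "jlpdesnak" → prefix "jl" already present; 7 new (p, d, e, s, n, a, k)
  "jljuznzmhz" → prefix "jljuznz" already present; 3 new (m, h, z)
  "jljuyxwzmw" → prefix "jljuy" already present; 5 new (x, w, z, m, w)
  "osdzskhz" → 8 new (o, s, d, z, s, k, h, z)
  "jlrpmy" → prefix "jl" already present; 4 new (r, p, m, y)
  "jljuyb" → prefix "jljuy" already present; 1 new (b)
  "jljuzvgwe" → prefix "jljuz" already present; 4 new (v, g, w, e)
  "osdzv" → prefix "osdz" already present; 1 new (v)
  "jbkar" → prefix "j" already present; 4 new (b, k, a, r)
  "jlpdes" → prefix "jlpdes" already present; 0 new (none)
  "hohzd" → 5 new (h, o, h, z, d)
  "jljuzvgw" → prefix "jljuzvgw" already present; 0 new (none)
  "jdushjseet" → prefix "j" already present; 9 new (d, u, s, h, j, s, e, e, t)
Total nodes = 10 + 1 + 6 + 5 + 7 + 3 + 5 + 8 + 4 + 1 + 4 + 1 + 4 + 0 + 5 + 0 + 9 = 73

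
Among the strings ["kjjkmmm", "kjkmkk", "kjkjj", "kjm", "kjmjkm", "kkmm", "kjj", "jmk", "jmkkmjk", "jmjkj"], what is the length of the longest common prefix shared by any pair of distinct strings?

3

Equivalently: take the maximum, over all pairs, of their longest common prefix length.
e.g. "jmk" and "jmkkmjk" share the prefix "jmk" of length 3; no pair shares a longer one.
Longest shared-prefix length: 3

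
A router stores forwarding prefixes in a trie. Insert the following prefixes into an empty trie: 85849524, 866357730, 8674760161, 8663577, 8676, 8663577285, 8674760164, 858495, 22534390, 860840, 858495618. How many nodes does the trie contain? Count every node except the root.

For each word, the new-node count is its length minus the longest prefix already in the trie:
  "85849524" → 8 new (8, 5, 8, 4, 9, 5, 2, 4)
  "866357730" → prefix "8" already present; 8 new (6, 6, 3, 5, 7, 7, 3, 0)
  "8674760161" → prefix "86" already present; 8 new (7, 4, 7, 6, 0, 1, 6, 1)
  "8663577" → prefix "8663577" already present; 0 new (none)
  "8676" → prefix "867" already present; 1 new (6)
  "8663577285" → prefix "8663577" already present; 3 new (2, 8, 5)
  "8674760164" → prefix "867476016" already present; 1 new (4)
  "858495" → prefix "858495" already present; 0 new (none)
  "22534390" → 8 new (2, 2, 5, 3, 4, 3, 9, 0)
  "860840" → prefix "86" already present; 4 new (0, 8, 4, 0)
  "858495618" → prefix "858495" already present; 3 new (6, 1, 8)
Total nodes = 8 + 8 + 8 + 0 + 1 + 3 + 1 + 0 + 8 + 4 + 3 = 44

44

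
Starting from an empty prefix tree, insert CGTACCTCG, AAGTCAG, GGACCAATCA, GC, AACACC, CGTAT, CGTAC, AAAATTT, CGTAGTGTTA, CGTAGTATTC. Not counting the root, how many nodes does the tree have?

Trace insertions, counting only characters that open a new branch:
  "CGTACCTCG" → 9 new (C, G, T, A, C, C, T, C, G)
  "AAGTCAG" → 7 new (A, A, G, T, C, A, G)
  "GGACCAATCA" → 10 new (G, G, A, C, C, A, A, T, C, A)
  "GC" → prefix "G" already present; 1 new (C)
  "AACACC" → prefix "AA" already present; 4 new (C, A, C, C)
  "CGTAT" → prefix "CGTA" already present; 1 new (T)
  "CGTAC" → prefix "CGTAC" already present; 0 new (none)
  "AAAATTT" → prefix "AA" already present; 5 new (A, A, T, T, T)
  "CGTAGTGTTA" → prefix "CGTA" already present; 6 new (G, T, G, T, T, A)
  "CGTAGTATTC" → prefix "CGTAGT" already present; 4 new (A, T, T, C)
Total nodes = 9 + 7 + 10 + 1 + 4 + 1 + 0 + 5 + 6 + 4 = 47

47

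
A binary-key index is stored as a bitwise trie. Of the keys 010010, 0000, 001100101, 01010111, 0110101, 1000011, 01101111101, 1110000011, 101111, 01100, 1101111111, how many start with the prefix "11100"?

Walk to "11100"; the words in its subtree are exactly those with that prefix.
Matches: "1110000011"
Count: 1

1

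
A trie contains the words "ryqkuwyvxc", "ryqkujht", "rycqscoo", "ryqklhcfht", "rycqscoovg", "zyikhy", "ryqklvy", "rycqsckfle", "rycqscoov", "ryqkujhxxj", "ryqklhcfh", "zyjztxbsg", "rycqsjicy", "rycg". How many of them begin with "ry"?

Traverse to the node for "ry", then collect every word in that subtree.
Matches: "rycg", "rycqsckfle", "rycqscoo", "rycqscoov", "rycqscoovg", "rycqsjicy", "ryqklhcfh", "ryqklhcfht", "ryqklvy", "ryqkujht", "ryqkujhxxj", "ryqkuwyvxc"
Count: 12

12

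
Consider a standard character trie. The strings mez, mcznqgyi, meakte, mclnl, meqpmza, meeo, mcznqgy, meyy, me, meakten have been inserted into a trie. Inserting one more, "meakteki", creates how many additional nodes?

The longest prefix of "meakteki" already in the trie is "meakte" (length 6).
So 8 − 6 = 2 new nodes.

2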